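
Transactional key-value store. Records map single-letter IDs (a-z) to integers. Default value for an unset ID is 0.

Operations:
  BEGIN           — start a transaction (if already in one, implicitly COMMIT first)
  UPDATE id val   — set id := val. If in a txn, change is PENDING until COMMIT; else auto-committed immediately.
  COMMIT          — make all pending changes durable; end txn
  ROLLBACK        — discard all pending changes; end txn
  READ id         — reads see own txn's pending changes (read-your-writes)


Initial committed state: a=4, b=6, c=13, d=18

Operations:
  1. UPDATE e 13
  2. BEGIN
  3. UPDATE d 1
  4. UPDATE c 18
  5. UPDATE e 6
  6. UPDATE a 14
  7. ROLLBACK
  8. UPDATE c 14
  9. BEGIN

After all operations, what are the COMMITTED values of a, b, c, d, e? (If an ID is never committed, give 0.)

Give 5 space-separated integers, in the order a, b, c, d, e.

Answer: 4 6 14 18 13

Derivation:
Initial committed: {a=4, b=6, c=13, d=18}
Op 1: UPDATE e=13 (auto-commit; committed e=13)
Op 2: BEGIN: in_txn=True, pending={}
Op 3: UPDATE d=1 (pending; pending now {d=1})
Op 4: UPDATE c=18 (pending; pending now {c=18, d=1})
Op 5: UPDATE e=6 (pending; pending now {c=18, d=1, e=6})
Op 6: UPDATE a=14 (pending; pending now {a=14, c=18, d=1, e=6})
Op 7: ROLLBACK: discarded pending ['a', 'c', 'd', 'e']; in_txn=False
Op 8: UPDATE c=14 (auto-commit; committed c=14)
Op 9: BEGIN: in_txn=True, pending={}
Final committed: {a=4, b=6, c=14, d=18, e=13}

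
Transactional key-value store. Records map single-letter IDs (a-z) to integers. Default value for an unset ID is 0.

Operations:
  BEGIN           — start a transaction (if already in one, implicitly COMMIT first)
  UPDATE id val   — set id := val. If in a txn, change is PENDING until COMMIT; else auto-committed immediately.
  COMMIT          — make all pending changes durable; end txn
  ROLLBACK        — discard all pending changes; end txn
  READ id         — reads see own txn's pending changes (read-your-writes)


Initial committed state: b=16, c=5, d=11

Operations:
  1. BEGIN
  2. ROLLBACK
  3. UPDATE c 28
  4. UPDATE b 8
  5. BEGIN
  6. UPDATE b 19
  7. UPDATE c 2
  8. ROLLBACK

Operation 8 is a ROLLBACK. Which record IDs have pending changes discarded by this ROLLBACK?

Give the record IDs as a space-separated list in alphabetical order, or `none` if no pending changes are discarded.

Initial committed: {b=16, c=5, d=11}
Op 1: BEGIN: in_txn=True, pending={}
Op 2: ROLLBACK: discarded pending []; in_txn=False
Op 3: UPDATE c=28 (auto-commit; committed c=28)
Op 4: UPDATE b=8 (auto-commit; committed b=8)
Op 5: BEGIN: in_txn=True, pending={}
Op 6: UPDATE b=19 (pending; pending now {b=19})
Op 7: UPDATE c=2 (pending; pending now {b=19, c=2})
Op 8: ROLLBACK: discarded pending ['b', 'c']; in_txn=False
ROLLBACK at op 8 discards: ['b', 'c']

Answer: b c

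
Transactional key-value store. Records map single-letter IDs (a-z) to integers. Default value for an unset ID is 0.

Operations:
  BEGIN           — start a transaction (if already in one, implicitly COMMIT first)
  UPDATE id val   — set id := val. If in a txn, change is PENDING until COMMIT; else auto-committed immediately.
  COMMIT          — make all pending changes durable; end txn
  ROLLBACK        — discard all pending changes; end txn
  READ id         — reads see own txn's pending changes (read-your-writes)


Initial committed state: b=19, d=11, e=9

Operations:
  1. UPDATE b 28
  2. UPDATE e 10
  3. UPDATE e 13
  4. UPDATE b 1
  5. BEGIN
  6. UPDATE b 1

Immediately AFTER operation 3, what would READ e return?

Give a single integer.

Initial committed: {b=19, d=11, e=9}
Op 1: UPDATE b=28 (auto-commit; committed b=28)
Op 2: UPDATE e=10 (auto-commit; committed e=10)
Op 3: UPDATE e=13 (auto-commit; committed e=13)
After op 3: visible(e) = 13 (pending={}, committed={b=28, d=11, e=13})

Answer: 13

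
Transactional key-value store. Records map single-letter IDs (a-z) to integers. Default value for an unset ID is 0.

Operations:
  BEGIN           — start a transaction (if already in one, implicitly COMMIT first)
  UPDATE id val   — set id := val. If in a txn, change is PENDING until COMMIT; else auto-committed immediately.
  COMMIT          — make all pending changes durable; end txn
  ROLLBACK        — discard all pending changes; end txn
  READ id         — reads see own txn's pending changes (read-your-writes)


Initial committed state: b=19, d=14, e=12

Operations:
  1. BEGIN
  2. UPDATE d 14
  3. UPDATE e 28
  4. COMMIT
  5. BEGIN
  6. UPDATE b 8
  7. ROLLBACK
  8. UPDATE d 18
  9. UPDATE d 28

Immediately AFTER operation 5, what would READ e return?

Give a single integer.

Initial committed: {b=19, d=14, e=12}
Op 1: BEGIN: in_txn=True, pending={}
Op 2: UPDATE d=14 (pending; pending now {d=14})
Op 3: UPDATE e=28 (pending; pending now {d=14, e=28})
Op 4: COMMIT: merged ['d', 'e'] into committed; committed now {b=19, d=14, e=28}
Op 5: BEGIN: in_txn=True, pending={}
After op 5: visible(e) = 28 (pending={}, committed={b=19, d=14, e=28})

Answer: 28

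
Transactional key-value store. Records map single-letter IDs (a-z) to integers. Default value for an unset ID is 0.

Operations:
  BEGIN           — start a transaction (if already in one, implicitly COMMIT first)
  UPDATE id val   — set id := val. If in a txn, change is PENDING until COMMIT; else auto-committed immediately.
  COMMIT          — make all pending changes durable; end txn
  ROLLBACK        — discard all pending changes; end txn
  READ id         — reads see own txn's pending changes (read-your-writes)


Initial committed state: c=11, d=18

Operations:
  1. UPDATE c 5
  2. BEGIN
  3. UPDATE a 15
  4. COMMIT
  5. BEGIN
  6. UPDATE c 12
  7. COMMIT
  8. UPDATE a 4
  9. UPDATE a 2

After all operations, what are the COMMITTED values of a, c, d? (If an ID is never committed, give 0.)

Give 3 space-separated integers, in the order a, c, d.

Initial committed: {c=11, d=18}
Op 1: UPDATE c=5 (auto-commit; committed c=5)
Op 2: BEGIN: in_txn=True, pending={}
Op 3: UPDATE a=15 (pending; pending now {a=15})
Op 4: COMMIT: merged ['a'] into committed; committed now {a=15, c=5, d=18}
Op 5: BEGIN: in_txn=True, pending={}
Op 6: UPDATE c=12 (pending; pending now {c=12})
Op 7: COMMIT: merged ['c'] into committed; committed now {a=15, c=12, d=18}
Op 8: UPDATE a=4 (auto-commit; committed a=4)
Op 9: UPDATE a=2 (auto-commit; committed a=2)
Final committed: {a=2, c=12, d=18}

Answer: 2 12 18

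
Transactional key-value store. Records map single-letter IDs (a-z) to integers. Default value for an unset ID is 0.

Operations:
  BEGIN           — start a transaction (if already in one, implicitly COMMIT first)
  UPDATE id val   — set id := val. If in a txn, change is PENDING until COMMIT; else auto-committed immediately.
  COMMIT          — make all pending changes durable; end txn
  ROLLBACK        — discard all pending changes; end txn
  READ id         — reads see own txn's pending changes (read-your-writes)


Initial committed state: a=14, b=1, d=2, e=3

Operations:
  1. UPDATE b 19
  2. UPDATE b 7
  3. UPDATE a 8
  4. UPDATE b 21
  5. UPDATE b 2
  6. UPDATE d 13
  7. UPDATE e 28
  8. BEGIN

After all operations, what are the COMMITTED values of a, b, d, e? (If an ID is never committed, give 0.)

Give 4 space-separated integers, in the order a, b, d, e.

Answer: 8 2 13 28

Derivation:
Initial committed: {a=14, b=1, d=2, e=3}
Op 1: UPDATE b=19 (auto-commit; committed b=19)
Op 2: UPDATE b=7 (auto-commit; committed b=7)
Op 3: UPDATE a=8 (auto-commit; committed a=8)
Op 4: UPDATE b=21 (auto-commit; committed b=21)
Op 5: UPDATE b=2 (auto-commit; committed b=2)
Op 6: UPDATE d=13 (auto-commit; committed d=13)
Op 7: UPDATE e=28 (auto-commit; committed e=28)
Op 8: BEGIN: in_txn=True, pending={}
Final committed: {a=8, b=2, d=13, e=28}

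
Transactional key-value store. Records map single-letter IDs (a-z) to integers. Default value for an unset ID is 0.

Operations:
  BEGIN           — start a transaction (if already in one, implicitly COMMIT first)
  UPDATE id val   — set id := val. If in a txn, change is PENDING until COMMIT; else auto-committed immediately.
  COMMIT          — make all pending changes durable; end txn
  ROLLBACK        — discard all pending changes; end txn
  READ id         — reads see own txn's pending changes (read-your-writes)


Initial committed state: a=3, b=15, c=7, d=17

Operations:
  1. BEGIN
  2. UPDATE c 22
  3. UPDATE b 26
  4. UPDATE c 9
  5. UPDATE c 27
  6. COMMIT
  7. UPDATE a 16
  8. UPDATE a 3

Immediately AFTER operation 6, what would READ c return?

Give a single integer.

Initial committed: {a=3, b=15, c=7, d=17}
Op 1: BEGIN: in_txn=True, pending={}
Op 2: UPDATE c=22 (pending; pending now {c=22})
Op 3: UPDATE b=26 (pending; pending now {b=26, c=22})
Op 4: UPDATE c=9 (pending; pending now {b=26, c=9})
Op 5: UPDATE c=27 (pending; pending now {b=26, c=27})
Op 6: COMMIT: merged ['b', 'c'] into committed; committed now {a=3, b=26, c=27, d=17}
After op 6: visible(c) = 27 (pending={}, committed={a=3, b=26, c=27, d=17})

Answer: 27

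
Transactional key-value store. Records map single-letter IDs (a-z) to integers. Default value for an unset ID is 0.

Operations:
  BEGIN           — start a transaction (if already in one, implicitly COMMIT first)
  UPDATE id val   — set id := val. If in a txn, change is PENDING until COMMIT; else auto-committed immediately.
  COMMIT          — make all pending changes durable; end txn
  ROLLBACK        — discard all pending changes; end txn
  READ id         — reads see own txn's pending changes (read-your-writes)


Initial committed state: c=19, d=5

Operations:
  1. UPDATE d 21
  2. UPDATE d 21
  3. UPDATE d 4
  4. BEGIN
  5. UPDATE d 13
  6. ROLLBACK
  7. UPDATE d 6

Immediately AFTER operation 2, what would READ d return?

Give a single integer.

Initial committed: {c=19, d=5}
Op 1: UPDATE d=21 (auto-commit; committed d=21)
Op 2: UPDATE d=21 (auto-commit; committed d=21)
After op 2: visible(d) = 21 (pending={}, committed={c=19, d=21})

Answer: 21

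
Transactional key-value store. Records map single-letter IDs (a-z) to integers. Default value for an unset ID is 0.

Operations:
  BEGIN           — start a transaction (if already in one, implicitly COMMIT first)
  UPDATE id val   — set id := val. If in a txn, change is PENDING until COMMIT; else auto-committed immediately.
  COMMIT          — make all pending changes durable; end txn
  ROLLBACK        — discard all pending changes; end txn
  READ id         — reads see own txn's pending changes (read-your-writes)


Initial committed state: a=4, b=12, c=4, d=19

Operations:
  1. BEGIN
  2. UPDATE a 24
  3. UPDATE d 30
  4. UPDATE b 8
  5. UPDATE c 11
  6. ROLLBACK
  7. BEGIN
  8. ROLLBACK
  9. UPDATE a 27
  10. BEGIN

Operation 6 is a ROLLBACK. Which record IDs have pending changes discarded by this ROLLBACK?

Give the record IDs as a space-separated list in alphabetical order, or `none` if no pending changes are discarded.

Initial committed: {a=4, b=12, c=4, d=19}
Op 1: BEGIN: in_txn=True, pending={}
Op 2: UPDATE a=24 (pending; pending now {a=24})
Op 3: UPDATE d=30 (pending; pending now {a=24, d=30})
Op 4: UPDATE b=8 (pending; pending now {a=24, b=8, d=30})
Op 5: UPDATE c=11 (pending; pending now {a=24, b=8, c=11, d=30})
Op 6: ROLLBACK: discarded pending ['a', 'b', 'c', 'd']; in_txn=False
Op 7: BEGIN: in_txn=True, pending={}
Op 8: ROLLBACK: discarded pending []; in_txn=False
Op 9: UPDATE a=27 (auto-commit; committed a=27)
Op 10: BEGIN: in_txn=True, pending={}
ROLLBACK at op 6 discards: ['a', 'b', 'c', 'd']

Answer: a b c d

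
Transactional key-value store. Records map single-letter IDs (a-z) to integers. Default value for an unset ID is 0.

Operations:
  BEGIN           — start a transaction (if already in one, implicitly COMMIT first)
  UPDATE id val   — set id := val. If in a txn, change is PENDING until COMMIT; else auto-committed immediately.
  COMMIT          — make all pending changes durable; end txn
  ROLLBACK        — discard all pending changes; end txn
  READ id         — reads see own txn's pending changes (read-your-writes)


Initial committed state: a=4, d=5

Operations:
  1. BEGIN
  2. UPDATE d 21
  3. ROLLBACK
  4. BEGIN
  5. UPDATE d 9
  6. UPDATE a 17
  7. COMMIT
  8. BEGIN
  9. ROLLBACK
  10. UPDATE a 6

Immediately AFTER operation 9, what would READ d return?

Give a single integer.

Initial committed: {a=4, d=5}
Op 1: BEGIN: in_txn=True, pending={}
Op 2: UPDATE d=21 (pending; pending now {d=21})
Op 3: ROLLBACK: discarded pending ['d']; in_txn=False
Op 4: BEGIN: in_txn=True, pending={}
Op 5: UPDATE d=9 (pending; pending now {d=9})
Op 6: UPDATE a=17 (pending; pending now {a=17, d=9})
Op 7: COMMIT: merged ['a', 'd'] into committed; committed now {a=17, d=9}
Op 8: BEGIN: in_txn=True, pending={}
Op 9: ROLLBACK: discarded pending []; in_txn=False
After op 9: visible(d) = 9 (pending={}, committed={a=17, d=9})

Answer: 9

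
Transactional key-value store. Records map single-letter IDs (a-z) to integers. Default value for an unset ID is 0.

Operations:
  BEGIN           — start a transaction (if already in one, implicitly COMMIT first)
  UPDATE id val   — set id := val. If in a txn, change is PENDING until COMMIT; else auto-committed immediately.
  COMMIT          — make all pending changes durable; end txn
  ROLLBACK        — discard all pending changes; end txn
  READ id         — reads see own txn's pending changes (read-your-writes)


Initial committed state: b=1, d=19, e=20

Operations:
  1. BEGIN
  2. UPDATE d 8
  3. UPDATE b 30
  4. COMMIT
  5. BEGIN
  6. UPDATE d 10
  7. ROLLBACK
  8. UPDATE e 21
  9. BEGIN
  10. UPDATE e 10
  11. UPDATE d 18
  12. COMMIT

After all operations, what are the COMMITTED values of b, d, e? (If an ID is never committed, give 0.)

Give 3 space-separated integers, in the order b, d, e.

Answer: 30 18 10

Derivation:
Initial committed: {b=1, d=19, e=20}
Op 1: BEGIN: in_txn=True, pending={}
Op 2: UPDATE d=8 (pending; pending now {d=8})
Op 3: UPDATE b=30 (pending; pending now {b=30, d=8})
Op 4: COMMIT: merged ['b', 'd'] into committed; committed now {b=30, d=8, e=20}
Op 5: BEGIN: in_txn=True, pending={}
Op 6: UPDATE d=10 (pending; pending now {d=10})
Op 7: ROLLBACK: discarded pending ['d']; in_txn=False
Op 8: UPDATE e=21 (auto-commit; committed e=21)
Op 9: BEGIN: in_txn=True, pending={}
Op 10: UPDATE e=10 (pending; pending now {e=10})
Op 11: UPDATE d=18 (pending; pending now {d=18, e=10})
Op 12: COMMIT: merged ['d', 'e'] into committed; committed now {b=30, d=18, e=10}
Final committed: {b=30, d=18, e=10}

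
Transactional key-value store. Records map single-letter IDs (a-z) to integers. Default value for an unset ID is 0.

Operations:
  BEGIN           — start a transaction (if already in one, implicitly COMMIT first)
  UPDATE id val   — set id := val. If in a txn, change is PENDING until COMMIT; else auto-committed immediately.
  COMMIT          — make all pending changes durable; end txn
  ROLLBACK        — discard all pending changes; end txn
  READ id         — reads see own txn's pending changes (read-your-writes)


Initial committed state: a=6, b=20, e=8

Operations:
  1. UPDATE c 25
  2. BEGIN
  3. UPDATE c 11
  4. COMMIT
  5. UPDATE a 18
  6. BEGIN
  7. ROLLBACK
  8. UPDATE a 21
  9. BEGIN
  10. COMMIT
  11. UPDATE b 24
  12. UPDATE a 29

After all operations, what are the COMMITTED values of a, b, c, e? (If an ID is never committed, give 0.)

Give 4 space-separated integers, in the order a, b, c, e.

Answer: 29 24 11 8

Derivation:
Initial committed: {a=6, b=20, e=8}
Op 1: UPDATE c=25 (auto-commit; committed c=25)
Op 2: BEGIN: in_txn=True, pending={}
Op 3: UPDATE c=11 (pending; pending now {c=11})
Op 4: COMMIT: merged ['c'] into committed; committed now {a=6, b=20, c=11, e=8}
Op 5: UPDATE a=18 (auto-commit; committed a=18)
Op 6: BEGIN: in_txn=True, pending={}
Op 7: ROLLBACK: discarded pending []; in_txn=False
Op 8: UPDATE a=21 (auto-commit; committed a=21)
Op 9: BEGIN: in_txn=True, pending={}
Op 10: COMMIT: merged [] into committed; committed now {a=21, b=20, c=11, e=8}
Op 11: UPDATE b=24 (auto-commit; committed b=24)
Op 12: UPDATE a=29 (auto-commit; committed a=29)
Final committed: {a=29, b=24, c=11, e=8}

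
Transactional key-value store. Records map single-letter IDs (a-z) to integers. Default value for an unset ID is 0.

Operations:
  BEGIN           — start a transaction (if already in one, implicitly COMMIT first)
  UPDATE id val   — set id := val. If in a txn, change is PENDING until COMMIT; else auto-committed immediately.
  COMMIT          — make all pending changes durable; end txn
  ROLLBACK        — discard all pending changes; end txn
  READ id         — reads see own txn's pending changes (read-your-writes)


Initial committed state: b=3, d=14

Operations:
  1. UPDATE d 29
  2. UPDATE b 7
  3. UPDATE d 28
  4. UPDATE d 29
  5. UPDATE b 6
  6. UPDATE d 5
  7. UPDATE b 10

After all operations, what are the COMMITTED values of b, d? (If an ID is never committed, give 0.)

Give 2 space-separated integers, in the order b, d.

Answer: 10 5

Derivation:
Initial committed: {b=3, d=14}
Op 1: UPDATE d=29 (auto-commit; committed d=29)
Op 2: UPDATE b=7 (auto-commit; committed b=7)
Op 3: UPDATE d=28 (auto-commit; committed d=28)
Op 4: UPDATE d=29 (auto-commit; committed d=29)
Op 5: UPDATE b=6 (auto-commit; committed b=6)
Op 6: UPDATE d=5 (auto-commit; committed d=5)
Op 7: UPDATE b=10 (auto-commit; committed b=10)
Final committed: {b=10, d=5}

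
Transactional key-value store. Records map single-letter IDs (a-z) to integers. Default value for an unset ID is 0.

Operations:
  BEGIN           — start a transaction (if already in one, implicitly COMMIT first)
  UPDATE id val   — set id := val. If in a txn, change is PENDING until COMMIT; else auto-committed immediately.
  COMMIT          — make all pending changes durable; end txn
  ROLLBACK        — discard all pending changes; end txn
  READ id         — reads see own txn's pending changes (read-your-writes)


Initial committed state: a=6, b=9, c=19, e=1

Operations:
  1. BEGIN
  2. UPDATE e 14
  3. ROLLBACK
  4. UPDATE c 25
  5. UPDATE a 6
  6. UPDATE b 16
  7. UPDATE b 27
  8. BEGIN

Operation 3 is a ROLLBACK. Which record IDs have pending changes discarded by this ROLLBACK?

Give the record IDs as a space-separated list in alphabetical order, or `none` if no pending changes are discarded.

Answer: e

Derivation:
Initial committed: {a=6, b=9, c=19, e=1}
Op 1: BEGIN: in_txn=True, pending={}
Op 2: UPDATE e=14 (pending; pending now {e=14})
Op 3: ROLLBACK: discarded pending ['e']; in_txn=False
Op 4: UPDATE c=25 (auto-commit; committed c=25)
Op 5: UPDATE a=6 (auto-commit; committed a=6)
Op 6: UPDATE b=16 (auto-commit; committed b=16)
Op 7: UPDATE b=27 (auto-commit; committed b=27)
Op 8: BEGIN: in_txn=True, pending={}
ROLLBACK at op 3 discards: ['e']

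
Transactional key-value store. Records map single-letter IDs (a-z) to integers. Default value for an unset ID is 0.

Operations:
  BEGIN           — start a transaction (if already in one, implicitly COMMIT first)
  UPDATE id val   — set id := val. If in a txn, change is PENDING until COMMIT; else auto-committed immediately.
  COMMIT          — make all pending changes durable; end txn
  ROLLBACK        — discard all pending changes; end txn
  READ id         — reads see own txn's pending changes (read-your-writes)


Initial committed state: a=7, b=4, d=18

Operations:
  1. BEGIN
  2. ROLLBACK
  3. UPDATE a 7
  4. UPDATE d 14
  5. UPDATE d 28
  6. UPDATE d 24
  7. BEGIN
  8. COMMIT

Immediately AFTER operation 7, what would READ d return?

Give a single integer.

Initial committed: {a=7, b=4, d=18}
Op 1: BEGIN: in_txn=True, pending={}
Op 2: ROLLBACK: discarded pending []; in_txn=False
Op 3: UPDATE a=7 (auto-commit; committed a=7)
Op 4: UPDATE d=14 (auto-commit; committed d=14)
Op 5: UPDATE d=28 (auto-commit; committed d=28)
Op 6: UPDATE d=24 (auto-commit; committed d=24)
Op 7: BEGIN: in_txn=True, pending={}
After op 7: visible(d) = 24 (pending={}, committed={a=7, b=4, d=24})

Answer: 24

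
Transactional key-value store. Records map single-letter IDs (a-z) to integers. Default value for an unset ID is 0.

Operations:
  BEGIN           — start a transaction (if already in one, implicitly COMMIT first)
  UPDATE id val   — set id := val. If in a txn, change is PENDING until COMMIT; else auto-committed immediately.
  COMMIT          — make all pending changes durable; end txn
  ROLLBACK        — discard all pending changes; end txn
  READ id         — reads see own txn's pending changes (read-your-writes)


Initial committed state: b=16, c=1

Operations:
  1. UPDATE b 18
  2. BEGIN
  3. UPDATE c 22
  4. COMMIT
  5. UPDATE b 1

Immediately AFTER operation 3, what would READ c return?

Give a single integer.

Initial committed: {b=16, c=1}
Op 1: UPDATE b=18 (auto-commit; committed b=18)
Op 2: BEGIN: in_txn=True, pending={}
Op 3: UPDATE c=22 (pending; pending now {c=22})
After op 3: visible(c) = 22 (pending={c=22}, committed={b=18, c=1})

Answer: 22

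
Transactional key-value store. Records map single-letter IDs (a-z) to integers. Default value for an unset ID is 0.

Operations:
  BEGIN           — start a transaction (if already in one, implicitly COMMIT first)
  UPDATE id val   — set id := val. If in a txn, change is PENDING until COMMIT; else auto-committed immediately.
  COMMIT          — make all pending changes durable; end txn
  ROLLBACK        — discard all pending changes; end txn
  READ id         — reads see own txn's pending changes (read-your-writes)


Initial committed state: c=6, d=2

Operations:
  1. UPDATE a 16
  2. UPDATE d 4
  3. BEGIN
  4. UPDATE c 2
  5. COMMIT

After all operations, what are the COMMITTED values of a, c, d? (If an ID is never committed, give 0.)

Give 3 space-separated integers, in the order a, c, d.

Initial committed: {c=6, d=2}
Op 1: UPDATE a=16 (auto-commit; committed a=16)
Op 2: UPDATE d=4 (auto-commit; committed d=4)
Op 3: BEGIN: in_txn=True, pending={}
Op 4: UPDATE c=2 (pending; pending now {c=2})
Op 5: COMMIT: merged ['c'] into committed; committed now {a=16, c=2, d=4}
Final committed: {a=16, c=2, d=4}

Answer: 16 2 4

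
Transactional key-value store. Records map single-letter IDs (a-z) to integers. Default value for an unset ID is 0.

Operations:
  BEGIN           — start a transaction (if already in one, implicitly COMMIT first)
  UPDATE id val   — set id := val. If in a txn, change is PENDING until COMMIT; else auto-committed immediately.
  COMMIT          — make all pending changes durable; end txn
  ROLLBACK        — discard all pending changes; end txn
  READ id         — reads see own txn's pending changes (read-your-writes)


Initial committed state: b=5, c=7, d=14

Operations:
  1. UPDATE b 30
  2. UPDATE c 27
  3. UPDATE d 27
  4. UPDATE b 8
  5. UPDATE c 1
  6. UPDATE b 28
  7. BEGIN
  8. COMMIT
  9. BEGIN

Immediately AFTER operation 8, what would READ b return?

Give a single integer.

Initial committed: {b=5, c=7, d=14}
Op 1: UPDATE b=30 (auto-commit; committed b=30)
Op 2: UPDATE c=27 (auto-commit; committed c=27)
Op 3: UPDATE d=27 (auto-commit; committed d=27)
Op 4: UPDATE b=8 (auto-commit; committed b=8)
Op 5: UPDATE c=1 (auto-commit; committed c=1)
Op 6: UPDATE b=28 (auto-commit; committed b=28)
Op 7: BEGIN: in_txn=True, pending={}
Op 8: COMMIT: merged [] into committed; committed now {b=28, c=1, d=27}
After op 8: visible(b) = 28 (pending={}, committed={b=28, c=1, d=27})

Answer: 28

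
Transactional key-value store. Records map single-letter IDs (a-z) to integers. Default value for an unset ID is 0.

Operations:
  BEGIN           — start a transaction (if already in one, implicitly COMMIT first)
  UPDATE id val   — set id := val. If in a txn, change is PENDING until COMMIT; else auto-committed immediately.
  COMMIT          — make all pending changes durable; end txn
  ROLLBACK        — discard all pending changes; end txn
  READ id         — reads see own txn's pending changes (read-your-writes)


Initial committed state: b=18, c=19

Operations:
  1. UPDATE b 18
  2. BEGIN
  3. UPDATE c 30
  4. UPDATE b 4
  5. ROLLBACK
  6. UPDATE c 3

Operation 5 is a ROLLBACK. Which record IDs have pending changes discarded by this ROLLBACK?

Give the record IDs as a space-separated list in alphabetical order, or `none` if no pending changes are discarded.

Initial committed: {b=18, c=19}
Op 1: UPDATE b=18 (auto-commit; committed b=18)
Op 2: BEGIN: in_txn=True, pending={}
Op 3: UPDATE c=30 (pending; pending now {c=30})
Op 4: UPDATE b=4 (pending; pending now {b=4, c=30})
Op 5: ROLLBACK: discarded pending ['b', 'c']; in_txn=False
Op 6: UPDATE c=3 (auto-commit; committed c=3)
ROLLBACK at op 5 discards: ['b', 'c']

Answer: b c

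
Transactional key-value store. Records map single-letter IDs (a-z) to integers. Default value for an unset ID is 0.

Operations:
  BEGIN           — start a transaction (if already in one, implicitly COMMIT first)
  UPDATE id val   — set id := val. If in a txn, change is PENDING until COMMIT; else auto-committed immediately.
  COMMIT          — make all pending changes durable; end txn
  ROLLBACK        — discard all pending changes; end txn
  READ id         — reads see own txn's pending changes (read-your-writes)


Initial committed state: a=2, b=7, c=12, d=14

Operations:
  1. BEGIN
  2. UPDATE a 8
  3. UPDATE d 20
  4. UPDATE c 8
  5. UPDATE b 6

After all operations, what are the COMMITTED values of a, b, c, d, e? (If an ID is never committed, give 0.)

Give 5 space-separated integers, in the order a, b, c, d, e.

Initial committed: {a=2, b=7, c=12, d=14}
Op 1: BEGIN: in_txn=True, pending={}
Op 2: UPDATE a=8 (pending; pending now {a=8})
Op 3: UPDATE d=20 (pending; pending now {a=8, d=20})
Op 4: UPDATE c=8 (pending; pending now {a=8, c=8, d=20})
Op 5: UPDATE b=6 (pending; pending now {a=8, b=6, c=8, d=20})
Final committed: {a=2, b=7, c=12, d=14}

Answer: 2 7 12 14 0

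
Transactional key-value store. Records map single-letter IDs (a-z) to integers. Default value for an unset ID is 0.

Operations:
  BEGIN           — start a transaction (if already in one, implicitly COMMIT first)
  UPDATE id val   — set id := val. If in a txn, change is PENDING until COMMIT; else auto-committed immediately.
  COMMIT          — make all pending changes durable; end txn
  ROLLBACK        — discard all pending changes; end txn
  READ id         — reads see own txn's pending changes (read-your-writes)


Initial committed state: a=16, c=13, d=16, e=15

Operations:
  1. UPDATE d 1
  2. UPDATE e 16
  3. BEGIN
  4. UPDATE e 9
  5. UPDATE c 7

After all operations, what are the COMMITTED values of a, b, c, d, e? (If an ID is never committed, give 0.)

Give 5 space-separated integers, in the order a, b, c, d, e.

Initial committed: {a=16, c=13, d=16, e=15}
Op 1: UPDATE d=1 (auto-commit; committed d=1)
Op 2: UPDATE e=16 (auto-commit; committed e=16)
Op 3: BEGIN: in_txn=True, pending={}
Op 4: UPDATE e=9 (pending; pending now {e=9})
Op 5: UPDATE c=7 (pending; pending now {c=7, e=9})
Final committed: {a=16, c=13, d=1, e=16}

Answer: 16 0 13 1 16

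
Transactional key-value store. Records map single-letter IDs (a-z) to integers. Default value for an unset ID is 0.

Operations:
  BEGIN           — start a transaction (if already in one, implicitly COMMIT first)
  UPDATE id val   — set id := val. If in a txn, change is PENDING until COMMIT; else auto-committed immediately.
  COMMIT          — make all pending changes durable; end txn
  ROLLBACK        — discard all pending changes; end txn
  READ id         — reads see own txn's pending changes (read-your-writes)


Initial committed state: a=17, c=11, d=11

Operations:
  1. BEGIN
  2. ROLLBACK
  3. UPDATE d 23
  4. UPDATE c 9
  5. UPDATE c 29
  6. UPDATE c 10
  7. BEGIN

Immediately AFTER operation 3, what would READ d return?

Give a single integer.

Answer: 23

Derivation:
Initial committed: {a=17, c=11, d=11}
Op 1: BEGIN: in_txn=True, pending={}
Op 2: ROLLBACK: discarded pending []; in_txn=False
Op 3: UPDATE d=23 (auto-commit; committed d=23)
After op 3: visible(d) = 23 (pending={}, committed={a=17, c=11, d=23})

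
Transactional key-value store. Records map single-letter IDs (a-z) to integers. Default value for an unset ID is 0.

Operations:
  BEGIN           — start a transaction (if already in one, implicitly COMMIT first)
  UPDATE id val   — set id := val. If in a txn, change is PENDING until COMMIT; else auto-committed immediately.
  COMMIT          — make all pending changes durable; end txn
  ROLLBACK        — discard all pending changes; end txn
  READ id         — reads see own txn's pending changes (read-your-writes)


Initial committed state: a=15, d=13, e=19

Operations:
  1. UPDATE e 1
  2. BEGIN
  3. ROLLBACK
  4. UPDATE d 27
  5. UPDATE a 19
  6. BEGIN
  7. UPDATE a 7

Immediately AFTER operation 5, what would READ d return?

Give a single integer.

Initial committed: {a=15, d=13, e=19}
Op 1: UPDATE e=1 (auto-commit; committed e=1)
Op 2: BEGIN: in_txn=True, pending={}
Op 3: ROLLBACK: discarded pending []; in_txn=False
Op 4: UPDATE d=27 (auto-commit; committed d=27)
Op 5: UPDATE a=19 (auto-commit; committed a=19)
After op 5: visible(d) = 27 (pending={}, committed={a=19, d=27, e=1})

Answer: 27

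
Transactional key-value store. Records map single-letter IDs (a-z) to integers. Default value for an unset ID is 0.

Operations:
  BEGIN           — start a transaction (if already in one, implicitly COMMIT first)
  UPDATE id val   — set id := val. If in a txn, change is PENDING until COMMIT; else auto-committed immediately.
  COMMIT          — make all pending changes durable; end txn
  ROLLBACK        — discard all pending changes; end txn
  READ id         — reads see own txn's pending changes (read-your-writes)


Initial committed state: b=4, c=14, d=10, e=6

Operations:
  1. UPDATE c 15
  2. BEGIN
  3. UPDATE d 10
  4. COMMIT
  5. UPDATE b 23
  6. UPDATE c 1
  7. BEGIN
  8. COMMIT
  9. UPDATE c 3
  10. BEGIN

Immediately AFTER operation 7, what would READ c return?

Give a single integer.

Initial committed: {b=4, c=14, d=10, e=6}
Op 1: UPDATE c=15 (auto-commit; committed c=15)
Op 2: BEGIN: in_txn=True, pending={}
Op 3: UPDATE d=10 (pending; pending now {d=10})
Op 4: COMMIT: merged ['d'] into committed; committed now {b=4, c=15, d=10, e=6}
Op 5: UPDATE b=23 (auto-commit; committed b=23)
Op 6: UPDATE c=1 (auto-commit; committed c=1)
Op 7: BEGIN: in_txn=True, pending={}
After op 7: visible(c) = 1 (pending={}, committed={b=23, c=1, d=10, e=6})

Answer: 1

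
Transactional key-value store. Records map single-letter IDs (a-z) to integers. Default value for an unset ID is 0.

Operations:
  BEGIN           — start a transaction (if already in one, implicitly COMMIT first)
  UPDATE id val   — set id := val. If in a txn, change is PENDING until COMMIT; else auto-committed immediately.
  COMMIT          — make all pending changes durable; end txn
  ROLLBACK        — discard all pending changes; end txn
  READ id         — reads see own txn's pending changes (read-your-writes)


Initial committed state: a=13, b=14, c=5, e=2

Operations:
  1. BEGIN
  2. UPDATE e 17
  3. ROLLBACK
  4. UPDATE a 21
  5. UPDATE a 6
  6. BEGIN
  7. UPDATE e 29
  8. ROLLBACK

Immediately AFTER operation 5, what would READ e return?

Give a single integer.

Answer: 2

Derivation:
Initial committed: {a=13, b=14, c=5, e=2}
Op 1: BEGIN: in_txn=True, pending={}
Op 2: UPDATE e=17 (pending; pending now {e=17})
Op 3: ROLLBACK: discarded pending ['e']; in_txn=False
Op 4: UPDATE a=21 (auto-commit; committed a=21)
Op 5: UPDATE a=6 (auto-commit; committed a=6)
After op 5: visible(e) = 2 (pending={}, committed={a=6, b=14, c=5, e=2})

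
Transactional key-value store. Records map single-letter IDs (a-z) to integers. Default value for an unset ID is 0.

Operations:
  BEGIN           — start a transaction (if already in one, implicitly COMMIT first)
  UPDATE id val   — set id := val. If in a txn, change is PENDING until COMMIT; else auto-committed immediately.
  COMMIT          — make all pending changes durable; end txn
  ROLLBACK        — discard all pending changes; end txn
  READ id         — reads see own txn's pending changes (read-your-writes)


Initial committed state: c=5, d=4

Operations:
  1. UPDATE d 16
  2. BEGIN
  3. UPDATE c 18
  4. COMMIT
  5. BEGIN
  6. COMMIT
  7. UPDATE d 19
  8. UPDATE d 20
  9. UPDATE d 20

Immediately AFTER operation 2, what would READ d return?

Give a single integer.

Initial committed: {c=5, d=4}
Op 1: UPDATE d=16 (auto-commit; committed d=16)
Op 2: BEGIN: in_txn=True, pending={}
After op 2: visible(d) = 16 (pending={}, committed={c=5, d=16})

Answer: 16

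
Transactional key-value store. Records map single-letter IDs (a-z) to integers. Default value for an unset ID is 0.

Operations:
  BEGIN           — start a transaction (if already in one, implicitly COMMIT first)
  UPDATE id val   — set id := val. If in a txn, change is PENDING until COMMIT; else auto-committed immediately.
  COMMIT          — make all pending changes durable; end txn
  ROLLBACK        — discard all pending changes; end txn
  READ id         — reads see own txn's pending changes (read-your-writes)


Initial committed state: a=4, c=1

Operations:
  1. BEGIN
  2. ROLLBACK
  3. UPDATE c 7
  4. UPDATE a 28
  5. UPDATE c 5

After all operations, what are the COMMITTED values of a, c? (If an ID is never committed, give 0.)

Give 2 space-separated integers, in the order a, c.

Answer: 28 5

Derivation:
Initial committed: {a=4, c=1}
Op 1: BEGIN: in_txn=True, pending={}
Op 2: ROLLBACK: discarded pending []; in_txn=False
Op 3: UPDATE c=7 (auto-commit; committed c=7)
Op 4: UPDATE a=28 (auto-commit; committed a=28)
Op 5: UPDATE c=5 (auto-commit; committed c=5)
Final committed: {a=28, c=5}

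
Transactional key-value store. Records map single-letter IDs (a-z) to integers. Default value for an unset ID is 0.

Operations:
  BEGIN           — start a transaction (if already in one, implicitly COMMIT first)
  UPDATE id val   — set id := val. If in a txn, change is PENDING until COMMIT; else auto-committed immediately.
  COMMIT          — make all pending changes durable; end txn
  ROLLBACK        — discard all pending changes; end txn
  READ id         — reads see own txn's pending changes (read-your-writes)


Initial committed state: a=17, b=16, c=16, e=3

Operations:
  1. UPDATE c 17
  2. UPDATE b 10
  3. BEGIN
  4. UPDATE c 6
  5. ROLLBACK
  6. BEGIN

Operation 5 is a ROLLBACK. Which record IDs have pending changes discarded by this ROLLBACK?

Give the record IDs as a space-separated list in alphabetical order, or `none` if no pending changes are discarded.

Answer: c

Derivation:
Initial committed: {a=17, b=16, c=16, e=3}
Op 1: UPDATE c=17 (auto-commit; committed c=17)
Op 2: UPDATE b=10 (auto-commit; committed b=10)
Op 3: BEGIN: in_txn=True, pending={}
Op 4: UPDATE c=6 (pending; pending now {c=6})
Op 5: ROLLBACK: discarded pending ['c']; in_txn=False
Op 6: BEGIN: in_txn=True, pending={}
ROLLBACK at op 5 discards: ['c']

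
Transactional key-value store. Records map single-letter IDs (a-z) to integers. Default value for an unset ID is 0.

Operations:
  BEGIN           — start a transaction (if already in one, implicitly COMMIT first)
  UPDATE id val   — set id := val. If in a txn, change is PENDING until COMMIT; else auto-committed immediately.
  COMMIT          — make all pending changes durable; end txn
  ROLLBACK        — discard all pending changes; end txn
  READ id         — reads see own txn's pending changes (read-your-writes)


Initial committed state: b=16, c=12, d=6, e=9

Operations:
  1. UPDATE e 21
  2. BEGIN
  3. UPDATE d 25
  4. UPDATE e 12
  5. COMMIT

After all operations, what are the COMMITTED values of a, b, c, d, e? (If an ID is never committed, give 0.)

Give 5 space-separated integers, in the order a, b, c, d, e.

Initial committed: {b=16, c=12, d=6, e=9}
Op 1: UPDATE e=21 (auto-commit; committed e=21)
Op 2: BEGIN: in_txn=True, pending={}
Op 3: UPDATE d=25 (pending; pending now {d=25})
Op 4: UPDATE e=12 (pending; pending now {d=25, e=12})
Op 5: COMMIT: merged ['d', 'e'] into committed; committed now {b=16, c=12, d=25, e=12}
Final committed: {b=16, c=12, d=25, e=12}

Answer: 0 16 12 25 12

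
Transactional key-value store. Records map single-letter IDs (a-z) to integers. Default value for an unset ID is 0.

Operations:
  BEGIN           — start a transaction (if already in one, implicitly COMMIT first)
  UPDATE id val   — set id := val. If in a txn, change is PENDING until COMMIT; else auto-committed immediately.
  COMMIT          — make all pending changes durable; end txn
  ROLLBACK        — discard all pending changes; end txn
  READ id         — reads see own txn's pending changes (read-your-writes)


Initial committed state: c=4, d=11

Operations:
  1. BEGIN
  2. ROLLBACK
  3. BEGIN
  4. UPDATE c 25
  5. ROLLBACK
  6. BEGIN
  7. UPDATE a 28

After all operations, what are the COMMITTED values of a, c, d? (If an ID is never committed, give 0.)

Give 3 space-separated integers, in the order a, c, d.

Initial committed: {c=4, d=11}
Op 1: BEGIN: in_txn=True, pending={}
Op 2: ROLLBACK: discarded pending []; in_txn=False
Op 3: BEGIN: in_txn=True, pending={}
Op 4: UPDATE c=25 (pending; pending now {c=25})
Op 5: ROLLBACK: discarded pending ['c']; in_txn=False
Op 6: BEGIN: in_txn=True, pending={}
Op 7: UPDATE a=28 (pending; pending now {a=28})
Final committed: {c=4, d=11}

Answer: 0 4 11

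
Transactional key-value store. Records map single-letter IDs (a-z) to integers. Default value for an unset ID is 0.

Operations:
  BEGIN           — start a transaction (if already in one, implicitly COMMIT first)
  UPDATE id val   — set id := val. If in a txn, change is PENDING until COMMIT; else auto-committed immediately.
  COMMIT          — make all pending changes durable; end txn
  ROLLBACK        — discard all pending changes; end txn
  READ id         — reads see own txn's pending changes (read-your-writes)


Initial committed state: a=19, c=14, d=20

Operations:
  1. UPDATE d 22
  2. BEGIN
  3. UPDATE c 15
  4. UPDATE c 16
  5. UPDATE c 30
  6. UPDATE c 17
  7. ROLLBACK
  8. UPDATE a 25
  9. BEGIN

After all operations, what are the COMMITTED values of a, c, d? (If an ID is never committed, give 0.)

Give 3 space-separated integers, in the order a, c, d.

Answer: 25 14 22

Derivation:
Initial committed: {a=19, c=14, d=20}
Op 1: UPDATE d=22 (auto-commit; committed d=22)
Op 2: BEGIN: in_txn=True, pending={}
Op 3: UPDATE c=15 (pending; pending now {c=15})
Op 4: UPDATE c=16 (pending; pending now {c=16})
Op 5: UPDATE c=30 (pending; pending now {c=30})
Op 6: UPDATE c=17 (pending; pending now {c=17})
Op 7: ROLLBACK: discarded pending ['c']; in_txn=False
Op 8: UPDATE a=25 (auto-commit; committed a=25)
Op 9: BEGIN: in_txn=True, pending={}
Final committed: {a=25, c=14, d=22}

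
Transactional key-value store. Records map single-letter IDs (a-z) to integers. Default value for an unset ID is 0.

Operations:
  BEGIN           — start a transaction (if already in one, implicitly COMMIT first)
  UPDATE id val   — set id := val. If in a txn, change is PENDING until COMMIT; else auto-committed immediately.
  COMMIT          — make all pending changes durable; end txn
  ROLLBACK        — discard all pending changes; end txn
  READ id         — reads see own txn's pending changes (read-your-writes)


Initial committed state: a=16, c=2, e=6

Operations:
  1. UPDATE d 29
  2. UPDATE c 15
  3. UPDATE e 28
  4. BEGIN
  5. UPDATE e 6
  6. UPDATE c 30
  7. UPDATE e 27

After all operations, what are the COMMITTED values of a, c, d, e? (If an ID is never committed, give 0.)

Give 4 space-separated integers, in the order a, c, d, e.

Answer: 16 15 29 28

Derivation:
Initial committed: {a=16, c=2, e=6}
Op 1: UPDATE d=29 (auto-commit; committed d=29)
Op 2: UPDATE c=15 (auto-commit; committed c=15)
Op 3: UPDATE e=28 (auto-commit; committed e=28)
Op 4: BEGIN: in_txn=True, pending={}
Op 5: UPDATE e=6 (pending; pending now {e=6})
Op 6: UPDATE c=30 (pending; pending now {c=30, e=6})
Op 7: UPDATE e=27 (pending; pending now {c=30, e=27})
Final committed: {a=16, c=15, d=29, e=28}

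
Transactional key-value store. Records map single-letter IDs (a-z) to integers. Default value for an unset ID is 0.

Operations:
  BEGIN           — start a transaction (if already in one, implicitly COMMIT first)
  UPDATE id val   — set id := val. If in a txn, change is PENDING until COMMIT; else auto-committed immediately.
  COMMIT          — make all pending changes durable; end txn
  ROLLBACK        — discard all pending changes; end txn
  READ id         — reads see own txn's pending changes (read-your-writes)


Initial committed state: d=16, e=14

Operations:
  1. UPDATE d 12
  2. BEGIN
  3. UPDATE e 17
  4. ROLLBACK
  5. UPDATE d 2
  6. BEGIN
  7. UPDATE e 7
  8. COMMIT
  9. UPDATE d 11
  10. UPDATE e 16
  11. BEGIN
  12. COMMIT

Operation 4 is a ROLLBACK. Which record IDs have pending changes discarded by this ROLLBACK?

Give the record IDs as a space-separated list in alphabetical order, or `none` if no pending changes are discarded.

Answer: e

Derivation:
Initial committed: {d=16, e=14}
Op 1: UPDATE d=12 (auto-commit; committed d=12)
Op 2: BEGIN: in_txn=True, pending={}
Op 3: UPDATE e=17 (pending; pending now {e=17})
Op 4: ROLLBACK: discarded pending ['e']; in_txn=False
Op 5: UPDATE d=2 (auto-commit; committed d=2)
Op 6: BEGIN: in_txn=True, pending={}
Op 7: UPDATE e=7 (pending; pending now {e=7})
Op 8: COMMIT: merged ['e'] into committed; committed now {d=2, e=7}
Op 9: UPDATE d=11 (auto-commit; committed d=11)
Op 10: UPDATE e=16 (auto-commit; committed e=16)
Op 11: BEGIN: in_txn=True, pending={}
Op 12: COMMIT: merged [] into committed; committed now {d=11, e=16}
ROLLBACK at op 4 discards: ['e']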